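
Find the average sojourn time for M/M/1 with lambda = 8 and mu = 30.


W = 1/(mu - lambda) = 1/(30 - 8) = 0.0455 hours

0.0455 hours


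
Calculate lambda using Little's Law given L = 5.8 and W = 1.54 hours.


lambda = L / W = 5.8 / 1.54 = 3.77 per hour

3.77 per hour


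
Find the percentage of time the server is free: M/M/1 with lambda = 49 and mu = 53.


Idle fraction = (1 - rho) * 100 = (1 - 49/53) * 100 = 7.5%

7.5%


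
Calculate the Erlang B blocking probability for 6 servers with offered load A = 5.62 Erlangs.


B(N,A) = (A^N/N!) / sum(A^k/k!, k=0..N) with N=6, A=5.62 = 0.2378

0.2378


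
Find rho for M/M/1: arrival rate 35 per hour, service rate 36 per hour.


rho = lambda/mu = 35/36 = 0.9722

0.9722


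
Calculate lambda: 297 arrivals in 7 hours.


lambda = total arrivals / time = 297 / 7 = 42.43 per hour

42.43 per hour


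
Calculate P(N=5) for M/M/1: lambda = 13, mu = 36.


rho = 13/36; P(n) = (1-rho)*rho^n = (1-13/36)*(13/36)^5 = 0.0039

0.0039


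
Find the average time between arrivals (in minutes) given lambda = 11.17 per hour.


Mean interarrival time = 60/lambda = 60/11.17 = 5.37 minutes

5.37 minutes


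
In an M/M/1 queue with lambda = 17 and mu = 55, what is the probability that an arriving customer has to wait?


P(wait) = rho = lambda/mu = 17/55 = 0.3091

0.3091


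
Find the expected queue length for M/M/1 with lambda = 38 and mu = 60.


rho = 38/60; Lq = rho^2/(1-rho) = 1.09

1.09


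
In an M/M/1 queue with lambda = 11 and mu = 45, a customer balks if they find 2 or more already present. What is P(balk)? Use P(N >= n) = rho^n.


P(N >= 2) = rho^2 = (11/45)^2 = 0.0598

0.0598


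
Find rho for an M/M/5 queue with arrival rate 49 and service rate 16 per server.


rho = lambda/(c*mu) = 49/(5*16) = 0.6125

0.6125


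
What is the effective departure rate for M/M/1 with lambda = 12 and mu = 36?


For a stable queue (lambda < mu), throughput = lambda = 12 per hour

12 per hour


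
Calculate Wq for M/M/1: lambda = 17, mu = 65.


rho = 17/65; Wq = rho/(mu - lambda) = 0.0054 hours

0.0054 hours


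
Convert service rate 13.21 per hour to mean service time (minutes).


Mean service time = 60/mu = 60/13.21 = 4.54 minutes

4.54 minutes


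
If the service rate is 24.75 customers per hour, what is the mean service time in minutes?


Mean service time = 60/mu = 60/24.75 = 2.42 minutes

2.42 minutes


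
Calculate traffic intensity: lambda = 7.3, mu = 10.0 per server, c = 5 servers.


rho = lambda / (c * mu) = 7.3 / (5 * 10.0) = 0.146

0.146


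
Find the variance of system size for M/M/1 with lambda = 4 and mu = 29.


rho = 4/29; Var(N) = rho/(1-rho)^2 = 0.19

0.19


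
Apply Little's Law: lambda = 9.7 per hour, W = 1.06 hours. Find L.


L = lambda * W = 9.7 * 1.06 = 10.28

10.28


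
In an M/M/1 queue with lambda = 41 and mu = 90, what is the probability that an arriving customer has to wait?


P(wait) = rho = lambda/mu = 41/90 = 0.4556

0.4556


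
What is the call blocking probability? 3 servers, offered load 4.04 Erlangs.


B(N,A) = (A^N/N!) / sum(A^k/k!, k=0..N) with N=3, A=4.04 = 0.4543

0.4543


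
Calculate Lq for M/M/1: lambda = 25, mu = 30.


rho = 25/30; Lq = rho^2/(1-rho) = 4.17

4.17


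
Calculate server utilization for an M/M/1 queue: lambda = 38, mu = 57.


rho = lambda/mu = 38/57 = 0.6667

0.6667


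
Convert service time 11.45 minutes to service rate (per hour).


mu = 60 / avg_service_time = 60 / 11.45 = 5.24 per hour

5.24 per hour


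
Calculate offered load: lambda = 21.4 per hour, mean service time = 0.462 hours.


Offered load a = lambda * E[S] = 21.4 * 0.462 = 9.89 Erlangs

9.89 Erlangs


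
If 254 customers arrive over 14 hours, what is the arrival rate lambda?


lambda = total arrivals / time = 254 / 14 = 18.14 per hour

18.14 per hour


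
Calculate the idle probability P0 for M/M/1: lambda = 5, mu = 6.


P0 = 1 - rho = 1 - 5/6 = 0.1667

0.1667


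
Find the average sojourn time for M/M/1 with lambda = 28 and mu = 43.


W = 1/(mu - lambda) = 1/(43 - 28) = 0.0667 hours

0.0667 hours


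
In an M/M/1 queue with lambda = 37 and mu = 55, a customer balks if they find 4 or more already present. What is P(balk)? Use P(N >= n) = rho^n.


P(N >= 4) = rho^4 = (37/55)^4 = 0.2048

0.2048


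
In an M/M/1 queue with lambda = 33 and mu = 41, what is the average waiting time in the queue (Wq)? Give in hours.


rho = 33/41; Wq = rho/(mu - lambda) = 0.1006 hours

0.1006 hours


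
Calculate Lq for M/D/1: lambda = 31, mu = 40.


M/D/1: Lq = rho^2 / (2*(1-rho)) where rho = 31/40; Lq = 1.33

1.33


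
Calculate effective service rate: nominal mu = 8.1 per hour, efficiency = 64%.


Effective rate = mu * efficiency = 8.1 * 0.64 = 5.18 per hour

5.18 per hour


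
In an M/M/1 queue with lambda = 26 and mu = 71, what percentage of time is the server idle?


Idle fraction = (1 - rho) * 100 = (1 - 26/71) * 100 = 63.4%

63.4%


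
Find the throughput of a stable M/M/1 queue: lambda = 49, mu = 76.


For a stable queue (lambda < mu), throughput = lambda = 49 per hour

49 per hour


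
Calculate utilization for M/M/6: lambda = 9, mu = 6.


rho = lambda/(c*mu) = 9/(6*6) = 0.25

0.25


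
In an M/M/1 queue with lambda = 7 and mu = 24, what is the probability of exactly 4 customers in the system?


rho = 7/24; P(n) = (1-rho)*rho^n = (1-7/24)*(7/24)^4 = 0.0051

0.0051


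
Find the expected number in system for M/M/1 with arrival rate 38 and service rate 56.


rho = 38/56; L = rho/(1-rho) = 2.11

2.11


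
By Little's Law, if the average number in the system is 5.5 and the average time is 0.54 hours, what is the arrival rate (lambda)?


lambda = L / W = 5.5 / 0.54 = 10.19 per hour

10.19 per hour


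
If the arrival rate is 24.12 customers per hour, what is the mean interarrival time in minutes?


Mean interarrival time = 60/lambda = 60/24.12 = 2.49 minutes

2.49 minutes


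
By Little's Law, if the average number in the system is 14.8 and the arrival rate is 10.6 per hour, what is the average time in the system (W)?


W = L / lambda = 14.8 / 10.6 = 1.3962 hours

1.3962 hours


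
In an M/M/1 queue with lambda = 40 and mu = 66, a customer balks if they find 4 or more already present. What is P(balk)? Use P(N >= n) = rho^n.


P(N >= 4) = rho^4 = (40/66)^4 = 0.1349

0.1349


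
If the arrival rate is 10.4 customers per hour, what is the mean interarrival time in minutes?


Mean interarrival time = 60/lambda = 60/10.4 = 5.77 minutes

5.77 minutes


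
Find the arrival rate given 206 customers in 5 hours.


lambda = total arrivals / time = 206 / 5 = 41.2 per hour

41.2 per hour


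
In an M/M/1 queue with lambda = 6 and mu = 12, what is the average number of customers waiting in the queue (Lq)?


rho = 6/12; Lq = rho^2/(1-rho) = 0.5

0.5


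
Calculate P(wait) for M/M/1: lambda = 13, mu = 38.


P(wait) = rho = lambda/mu = 13/38 = 0.3421

0.3421


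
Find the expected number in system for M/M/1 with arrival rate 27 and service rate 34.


rho = 27/34; L = rho/(1-rho) = 3.86

3.86


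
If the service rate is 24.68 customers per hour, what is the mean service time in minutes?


Mean service time = 60/mu = 60/24.68 = 2.43 minutes

2.43 minutes


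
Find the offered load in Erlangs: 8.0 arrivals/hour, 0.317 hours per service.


Offered load a = lambda * E[S] = 8.0 * 0.317 = 2.54 Erlangs

2.54 Erlangs


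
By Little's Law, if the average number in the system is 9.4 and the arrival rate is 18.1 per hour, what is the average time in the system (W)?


W = L / lambda = 9.4 / 18.1 = 0.5193 hours

0.5193 hours


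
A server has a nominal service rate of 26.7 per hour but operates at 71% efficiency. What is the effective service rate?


Effective rate = mu * efficiency = 26.7 * 0.71 = 18.96 per hour

18.96 per hour


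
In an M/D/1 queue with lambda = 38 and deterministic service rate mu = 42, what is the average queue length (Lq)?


M/D/1: Lq = rho^2 / (2*(1-rho)) where rho = 38/42; Lq = 4.3

4.3


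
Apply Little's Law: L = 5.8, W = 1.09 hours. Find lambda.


lambda = L / W = 5.8 / 1.09 = 5.32 per hour

5.32 per hour


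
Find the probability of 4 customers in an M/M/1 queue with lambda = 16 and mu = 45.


rho = 16/45; P(n) = (1-rho)*rho^n = (1-16/45)*(16/45)^4 = 0.0103

0.0103


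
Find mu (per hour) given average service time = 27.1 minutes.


mu = 60 / avg_service_time = 60 / 27.1 = 2.21 per hour

2.21 per hour


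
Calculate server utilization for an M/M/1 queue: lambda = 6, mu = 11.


rho = lambda/mu = 6/11 = 0.5455

0.5455


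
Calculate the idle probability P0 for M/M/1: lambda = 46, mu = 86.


P0 = 1 - rho = 1 - 46/86 = 0.4651

0.4651


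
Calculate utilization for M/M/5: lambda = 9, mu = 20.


rho = lambda/(c*mu) = 9/(5*20) = 0.09

0.09


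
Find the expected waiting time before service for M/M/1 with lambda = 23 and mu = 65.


rho = 23/65; Wq = rho/(mu - lambda) = 0.0084 hours

0.0084 hours


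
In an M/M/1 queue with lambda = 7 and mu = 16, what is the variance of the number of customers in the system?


rho = 7/16; Var(N) = rho/(1-rho)^2 = 1.38

1.38


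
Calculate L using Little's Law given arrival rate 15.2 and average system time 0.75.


L = lambda * W = 15.2 * 0.75 = 11.4

11.4


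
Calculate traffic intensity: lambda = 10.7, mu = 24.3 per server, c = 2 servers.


rho = lambda / (c * mu) = 10.7 / (2 * 24.3) = 0.2202

0.2202


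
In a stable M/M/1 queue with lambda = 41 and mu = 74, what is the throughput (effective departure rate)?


For a stable queue (lambda < mu), throughput = lambda = 41 per hour

41 per hour


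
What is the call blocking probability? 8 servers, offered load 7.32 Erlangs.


B(N,A) = (A^N/N!) / sum(A^k/k!, k=0..N) with N=8, A=7.32 = 0.1972

0.1972


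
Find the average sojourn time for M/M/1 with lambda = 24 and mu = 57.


W = 1/(mu - lambda) = 1/(57 - 24) = 0.0303 hours

0.0303 hours


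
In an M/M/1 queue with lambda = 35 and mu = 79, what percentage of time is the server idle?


Idle fraction = (1 - rho) * 100 = (1 - 35/79) * 100 = 55.7%

55.7%


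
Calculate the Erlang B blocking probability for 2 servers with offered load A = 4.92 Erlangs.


B(N,A) = (A^N/N!) / sum(A^k/k!, k=0..N) with N=2, A=4.92 = 0.6715

0.6715


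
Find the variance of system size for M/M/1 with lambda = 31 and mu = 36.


rho = 31/36; Var(N) = rho/(1-rho)^2 = 44.64

44.64


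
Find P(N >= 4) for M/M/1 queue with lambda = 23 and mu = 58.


P(N >= 4) = rho^4 = (23/58)^4 = 0.0247

0.0247


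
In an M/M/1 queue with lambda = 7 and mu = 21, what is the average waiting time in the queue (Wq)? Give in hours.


rho = 7/21; Wq = rho/(mu - lambda) = 0.0238 hours

0.0238 hours


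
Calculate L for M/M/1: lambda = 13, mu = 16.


rho = 13/16; L = rho/(1-rho) = 4.33

4.33


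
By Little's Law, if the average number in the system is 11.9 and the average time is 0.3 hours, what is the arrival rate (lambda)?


lambda = L / W = 11.9 / 0.3 = 39.67 per hour

39.67 per hour


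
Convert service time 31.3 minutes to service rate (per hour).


mu = 60 / avg_service_time = 60 / 31.3 = 1.92 per hour

1.92 per hour


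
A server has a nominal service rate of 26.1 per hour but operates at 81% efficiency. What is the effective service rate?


Effective rate = mu * efficiency = 26.1 * 0.81 = 21.14 per hour

21.14 per hour


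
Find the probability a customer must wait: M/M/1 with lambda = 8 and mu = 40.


P(wait) = rho = lambda/mu = 8/40 = 0.2

0.2


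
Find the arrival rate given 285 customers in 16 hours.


lambda = total arrivals / time = 285 / 16 = 17.81 per hour

17.81 per hour


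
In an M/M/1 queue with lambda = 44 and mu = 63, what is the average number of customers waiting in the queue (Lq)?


rho = 44/63; Lq = rho^2/(1-rho) = 1.62

1.62


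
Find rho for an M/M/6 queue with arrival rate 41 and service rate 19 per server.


rho = lambda/(c*mu) = 41/(6*19) = 0.3596

0.3596


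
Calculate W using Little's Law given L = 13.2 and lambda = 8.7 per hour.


W = L / lambda = 13.2 / 8.7 = 1.5172 hours

1.5172 hours


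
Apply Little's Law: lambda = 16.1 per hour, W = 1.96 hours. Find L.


L = lambda * W = 16.1 * 1.96 = 31.56

31.56


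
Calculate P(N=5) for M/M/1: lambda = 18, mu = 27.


rho = 18/27; P(n) = (1-rho)*rho^n = (1-18/27)*(18/27)^5 = 0.0439

0.0439


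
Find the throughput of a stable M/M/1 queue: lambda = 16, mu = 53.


For a stable queue (lambda < mu), throughput = lambda = 16 per hour

16 per hour


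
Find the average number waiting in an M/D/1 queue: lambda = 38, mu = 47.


M/D/1: Lq = rho^2 / (2*(1-rho)) where rho = 38/47; Lq = 1.71

1.71


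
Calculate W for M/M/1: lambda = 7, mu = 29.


W = 1/(mu - lambda) = 1/(29 - 7) = 0.0455 hours

0.0455 hours


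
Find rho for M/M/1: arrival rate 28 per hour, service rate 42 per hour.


rho = lambda/mu = 28/42 = 0.6667

0.6667


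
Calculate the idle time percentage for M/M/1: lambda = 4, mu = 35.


Idle fraction = (1 - rho) * 100 = (1 - 4/35) * 100 = 88.6%

88.6%


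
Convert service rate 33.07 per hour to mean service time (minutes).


Mean service time = 60/mu = 60/33.07 = 1.81 minutes

1.81 minutes


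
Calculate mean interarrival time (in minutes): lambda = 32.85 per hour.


Mean interarrival time = 60/lambda = 60/32.85 = 1.83 minutes

1.83 minutes


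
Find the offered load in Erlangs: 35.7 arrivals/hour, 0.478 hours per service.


Offered load a = lambda * E[S] = 35.7 * 0.478 = 17.06 Erlangs

17.06 Erlangs


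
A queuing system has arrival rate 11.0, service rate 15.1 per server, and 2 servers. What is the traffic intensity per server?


rho = lambda / (c * mu) = 11.0 / (2 * 15.1) = 0.3642

0.3642


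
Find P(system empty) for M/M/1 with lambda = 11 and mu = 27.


P0 = 1 - rho = 1 - 11/27 = 0.5926

0.5926


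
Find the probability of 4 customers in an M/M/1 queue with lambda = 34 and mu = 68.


rho = 34/68; P(n) = (1-rho)*rho^n = (1-34/68)*(34/68)^4 = 0.0313

0.0313


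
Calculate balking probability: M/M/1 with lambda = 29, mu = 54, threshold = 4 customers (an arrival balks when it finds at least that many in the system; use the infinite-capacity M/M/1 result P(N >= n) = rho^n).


P(N >= 4) = rho^4 = (29/54)^4 = 0.0832

0.0832


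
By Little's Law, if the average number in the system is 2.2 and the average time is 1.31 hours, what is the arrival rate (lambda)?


lambda = L / W = 2.2 / 1.31 = 1.68 per hour

1.68 per hour


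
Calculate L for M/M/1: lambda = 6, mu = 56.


rho = 6/56; L = rho/(1-rho) = 0.12

0.12


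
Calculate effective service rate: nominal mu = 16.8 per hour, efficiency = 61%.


Effective rate = mu * efficiency = 16.8 * 0.61 = 10.25 per hour

10.25 per hour


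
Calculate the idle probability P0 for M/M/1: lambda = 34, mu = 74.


P0 = 1 - rho = 1 - 34/74 = 0.5405

0.5405


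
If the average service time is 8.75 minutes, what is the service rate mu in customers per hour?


mu = 60 / avg_service_time = 60 / 8.75 = 6.86 per hour

6.86 per hour


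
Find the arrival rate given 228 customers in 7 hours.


lambda = total arrivals / time = 228 / 7 = 32.57 per hour

32.57 per hour


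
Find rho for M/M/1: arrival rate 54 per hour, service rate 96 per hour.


rho = lambda/mu = 54/96 = 0.5625

0.5625


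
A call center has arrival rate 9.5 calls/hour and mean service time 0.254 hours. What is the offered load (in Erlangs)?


Offered load a = lambda * E[S] = 9.5 * 0.254 = 2.41 Erlangs

2.41 Erlangs


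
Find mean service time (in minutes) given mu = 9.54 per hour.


Mean service time = 60/mu = 60/9.54 = 6.29 minutes

6.29 minutes


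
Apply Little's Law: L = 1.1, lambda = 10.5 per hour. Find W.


W = L / lambda = 1.1 / 10.5 = 0.1048 hours

0.1048 hours


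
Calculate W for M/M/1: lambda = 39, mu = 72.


W = 1/(mu - lambda) = 1/(72 - 39) = 0.0303 hours

0.0303 hours


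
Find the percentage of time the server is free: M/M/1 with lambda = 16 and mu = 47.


Idle fraction = (1 - rho) * 100 = (1 - 16/47) * 100 = 66.0%

66.0%


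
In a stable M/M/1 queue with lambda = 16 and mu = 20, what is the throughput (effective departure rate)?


For a stable queue (lambda < mu), throughput = lambda = 16 per hour

16 per hour


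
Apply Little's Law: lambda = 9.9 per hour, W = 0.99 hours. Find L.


L = lambda * W = 9.9 * 0.99 = 9.8

9.8


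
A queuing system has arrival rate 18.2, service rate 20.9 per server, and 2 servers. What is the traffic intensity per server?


rho = lambda / (c * mu) = 18.2 / (2 * 20.9) = 0.4354

0.4354


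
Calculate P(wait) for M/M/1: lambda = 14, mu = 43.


P(wait) = rho = lambda/mu = 14/43 = 0.3256

0.3256


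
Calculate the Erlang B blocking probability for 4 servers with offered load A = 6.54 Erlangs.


B(N,A) = (A^N/N!) / sum(A^k/k!, k=0..N) with N=4, A=6.54 = 0.5022

0.5022


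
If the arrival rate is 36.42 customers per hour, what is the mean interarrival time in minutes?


Mean interarrival time = 60/lambda = 60/36.42 = 1.65 minutes

1.65 minutes


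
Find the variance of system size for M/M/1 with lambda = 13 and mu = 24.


rho = 13/24; Var(N) = rho/(1-rho)^2 = 2.58

2.58


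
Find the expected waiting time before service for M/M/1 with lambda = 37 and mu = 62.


rho = 37/62; Wq = rho/(mu - lambda) = 0.0239 hours

0.0239 hours


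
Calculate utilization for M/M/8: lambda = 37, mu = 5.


rho = lambda/(c*mu) = 37/(8*5) = 0.925

0.925


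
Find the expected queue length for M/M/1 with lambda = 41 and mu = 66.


rho = 41/66; Lq = rho^2/(1-rho) = 1.02

1.02


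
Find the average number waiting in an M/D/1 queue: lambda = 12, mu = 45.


M/D/1: Lq = rho^2 / (2*(1-rho)) where rho = 12/45; Lq = 0.05

0.05


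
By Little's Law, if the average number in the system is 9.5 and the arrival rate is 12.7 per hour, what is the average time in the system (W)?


W = L / lambda = 9.5 / 12.7 = 0.748 hours

0.748 hours


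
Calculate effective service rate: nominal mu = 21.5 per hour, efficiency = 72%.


Effective rate = mu * efficiency = 21.5 * 0.72 = 15.48 per hour

15.48 per hour


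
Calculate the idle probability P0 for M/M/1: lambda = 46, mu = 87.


P0 = 1 - rho = 1 - 46/87 = 0.4713

0.4713


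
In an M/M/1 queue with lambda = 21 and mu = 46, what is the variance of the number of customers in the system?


rho = 21/46; Var(N) = rho/(1-rho)^2 = 1.55

1.55


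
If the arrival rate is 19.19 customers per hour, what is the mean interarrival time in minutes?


Mean interarrival time = 60/lambda = 60/19.19 = 3.13 minutes

3.13 minutes


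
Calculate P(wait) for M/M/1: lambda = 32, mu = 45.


P(wait) = rho = lambda/mu = 32/45 = 0.7111

0.7111


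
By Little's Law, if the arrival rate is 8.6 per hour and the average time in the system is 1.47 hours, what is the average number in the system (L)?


L = lambda * W = 8.6 * 1.47 = 12.64

12.64


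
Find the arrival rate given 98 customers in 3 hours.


lambda = total arrivals / time = 98 / 3 = 32.67 per hour

32.67 per hour


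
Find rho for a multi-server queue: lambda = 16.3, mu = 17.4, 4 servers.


rho = lambda / (c * mu) = 16.3 / (4 * 17.4) = 0.2342

0.2342


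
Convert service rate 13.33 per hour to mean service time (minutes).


Mean service time = 60/mu = 60/13.33 = 4.5 minutes

4.5 minutes


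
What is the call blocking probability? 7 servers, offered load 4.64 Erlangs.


B(N,A) = (A^N/N!) / sum(A^k/k!, k=0..N) with N=7, A=4.64 = 0.0984

0.0984


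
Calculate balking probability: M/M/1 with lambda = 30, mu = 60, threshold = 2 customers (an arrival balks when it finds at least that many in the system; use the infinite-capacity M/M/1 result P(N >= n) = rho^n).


P(N >= 2) = rho^2 = (30/60)^2 = 0.25

0.25


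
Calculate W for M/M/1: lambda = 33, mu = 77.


W = 1/(mu - lambda) = 1/(77 - 33) = 0.0227 hours

0.0227 hours


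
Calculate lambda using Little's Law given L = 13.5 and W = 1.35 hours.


lambda = L / W = 13.5 / 1.35 = 10.0 per hour

10.0 per hour


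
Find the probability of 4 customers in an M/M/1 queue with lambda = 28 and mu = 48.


rho = 28/48; P(n) = (1-rho)*rho^n = (1-28/48)*(28/48)^4 = 0.0482

0.0482


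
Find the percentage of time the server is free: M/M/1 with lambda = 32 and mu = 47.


Idle fraction = (1 - rho) * 100 = (1 - 32/47) * 100 = 31.9%

31.9%


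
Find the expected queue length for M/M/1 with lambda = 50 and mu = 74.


rho = 50/74; Lq = rho^2/(1-rho) = 1.41

1.41


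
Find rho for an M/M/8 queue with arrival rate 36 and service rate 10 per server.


rho = lambda/(c*mu) = 36/(8*10) = 0.45

0.45


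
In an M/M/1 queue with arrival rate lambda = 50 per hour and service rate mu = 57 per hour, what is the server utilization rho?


rho = lambda/mu = 50/57 = 0.8772

0.8772


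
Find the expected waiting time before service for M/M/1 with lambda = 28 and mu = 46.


rho = 28/46; Wq = rho/(mu - lambda) = 0.0338 hours

0.0338 hours


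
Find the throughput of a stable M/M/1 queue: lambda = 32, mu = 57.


For a stable queue (lambda < mu), throughput = lambda = 32 per hour

32 per hour


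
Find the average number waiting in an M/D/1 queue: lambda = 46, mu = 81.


M/D/1: Lq = rho^2 / (2*(1-rho)) where rho = 46/81; Lq = 0.37

0.37


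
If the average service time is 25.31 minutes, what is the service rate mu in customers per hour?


mu = 60 / avg_service_time = 60 / 25.31 = 2.37 per hour

2.37 per hour


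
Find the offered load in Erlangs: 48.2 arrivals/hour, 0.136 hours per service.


Offered load a = lambda * E[S] = 48.2 * 0.136 = 6.56 Erlangs

6.56 Erlangs


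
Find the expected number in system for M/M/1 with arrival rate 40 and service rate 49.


rho = 40/49; L = rho/(1-rho) = 4.44

4.44


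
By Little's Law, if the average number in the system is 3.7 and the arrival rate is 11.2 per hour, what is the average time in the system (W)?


W = L / lambda = 3.7 / 11.2 = 0.3304 hours

0.3304 hours


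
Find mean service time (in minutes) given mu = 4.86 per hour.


Mean service time = 60/mu = 60/4.86 = 12.35 minutes

12.35 minutes


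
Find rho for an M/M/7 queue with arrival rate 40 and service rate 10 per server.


rho = lambda/(c*mu) = 40/(7*10) = 0.5714

0.5714


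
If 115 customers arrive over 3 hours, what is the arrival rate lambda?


lambda = total arrivals / time = 115 / 3 = 38.33 per hour

38.33 per hour


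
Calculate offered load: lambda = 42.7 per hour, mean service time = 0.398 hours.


Offered load a = lambda * E[S] = 42.7 * 0.398 = 16.99 Erlangs

16.99 Erlangs


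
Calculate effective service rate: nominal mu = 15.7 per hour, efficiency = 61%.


Effective rate = mu * efficiency = 15.7 * 0.61 = 9.58 per hour

9.58 per hour


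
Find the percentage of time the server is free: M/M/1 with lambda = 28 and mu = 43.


Idle fraction = (1 - rho) * 100 = (1 - 28/43) * 100 = 34.9%

34.9%


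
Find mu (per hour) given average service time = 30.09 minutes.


mu = 60 / avg_service_time = 60 / 30.09 = 1.99 per hour

1.99 per hour


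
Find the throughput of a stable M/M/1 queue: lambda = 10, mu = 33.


For a stable queue (lambda < mu), throughput = lambda = 10 per hour

10 per hour


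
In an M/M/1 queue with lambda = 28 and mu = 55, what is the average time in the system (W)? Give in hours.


W = 1/(mu - lambda) = 1/(55 - 28) = 0.037 hours

0.037 hours


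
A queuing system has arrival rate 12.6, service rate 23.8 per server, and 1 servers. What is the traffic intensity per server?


rho = lambda / (c * mu) = 12.6 / (1 * 23.8) = 0.5294

0.5294


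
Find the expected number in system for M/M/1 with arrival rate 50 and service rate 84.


rho = 50/84; L = rho/(1-rho) = 1.47

1.47


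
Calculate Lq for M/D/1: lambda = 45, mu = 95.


M/D/1: Lq = rho^2 / (2*(1-rho)) where rho = 45/95; Lq = 0.21

0.21


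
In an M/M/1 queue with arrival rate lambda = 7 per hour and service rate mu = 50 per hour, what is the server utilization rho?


rho = lambda/mu = 7/50 = 0.14

0.14


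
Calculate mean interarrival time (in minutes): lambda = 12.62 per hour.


Mean interarrival time = 60/lambda = 60/12.62 = 4.75 minutes

4.75 minutes


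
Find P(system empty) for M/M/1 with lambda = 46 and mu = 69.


P0 = 1 - rho = 1 - 46/69 = 0.3333

0.3333


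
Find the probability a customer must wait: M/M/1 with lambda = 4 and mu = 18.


P(wait) = rho = lambda/mu = 4/18 = 0.2222

0.2222


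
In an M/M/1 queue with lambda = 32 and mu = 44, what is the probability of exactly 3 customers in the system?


rho = 32/44; P(n) = (1-rho)*rho^n = (1-32/44)*(32/44)^3 = 0.1049

0.1049


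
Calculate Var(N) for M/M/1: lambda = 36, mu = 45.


rho = 36/45; Var(N) = rho/(1-rho)^2 = 20.0

20.0


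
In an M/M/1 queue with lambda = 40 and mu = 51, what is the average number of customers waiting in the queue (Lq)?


rho = 40/51; Lq = rho^2/(1-rho) = 2.85

2.85


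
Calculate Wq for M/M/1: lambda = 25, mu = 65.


rho = 25/65; Wq = rho/(mu - lambda) = 0.0096 hours

0.0096 hours


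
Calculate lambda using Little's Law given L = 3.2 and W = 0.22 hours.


lambda = L / W = 3.2 / 0.22 = 14.55 per hour

14.55 per hour


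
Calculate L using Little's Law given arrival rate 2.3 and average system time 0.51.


L = lambda * W = 2.3 * 0.51 = 1.17

1.17


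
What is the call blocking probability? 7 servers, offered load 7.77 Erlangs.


B(N,A) = (A^N/N!) / sum(A^k/k!, k=0..N) with N=7, A=7.77 = 0.295

0.295


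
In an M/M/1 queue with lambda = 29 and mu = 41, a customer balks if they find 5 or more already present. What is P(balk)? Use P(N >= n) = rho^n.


P(N >= 5) = rho^5 = (29/41)^5 = 0.177

0.177


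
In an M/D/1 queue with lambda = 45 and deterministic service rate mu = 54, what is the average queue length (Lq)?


M/D/1: Lq = rho^2 / (2*(1-rho)) where rho = 45/54; Lq = 2.08

2.08


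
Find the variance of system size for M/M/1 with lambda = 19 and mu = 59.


rho = 19/59; Var(N) = rho/(1-rho)^2 = 0.7

0.7


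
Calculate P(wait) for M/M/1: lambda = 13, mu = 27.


P(wait) = rho = lambda/mu = 13/27 = 0.4815

0.4815


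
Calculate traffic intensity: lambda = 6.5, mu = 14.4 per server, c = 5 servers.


rho = lambda / (c * mu) = 6.5 / (5 * 14.4) = 0.0903

0.0903


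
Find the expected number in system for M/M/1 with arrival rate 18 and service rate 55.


rho = 18/55; L = rho/(1-rho) = 0.49

0.49


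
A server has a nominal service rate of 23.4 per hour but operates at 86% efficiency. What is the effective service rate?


Effective rate = mu * efficiency = 23.4 * 0.86 = 20.12 per hour

20.12 per hour


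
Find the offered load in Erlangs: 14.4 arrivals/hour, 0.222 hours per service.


Offered load a = lambda * E[S] = 14.4 * 0.222 = 3.2 Erlangs

3.2 Erlangs


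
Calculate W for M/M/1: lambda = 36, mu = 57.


W = 1/(mu - lambda) = 1/(57 - 36) = 0.0476 hours

0.0476 hours


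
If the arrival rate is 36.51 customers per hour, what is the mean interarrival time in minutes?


Mean interarrival time = 60/lambda = 60/36.51 = 1.64 minutes

1.64 minutes


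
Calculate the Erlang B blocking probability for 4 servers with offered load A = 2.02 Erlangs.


B(N,A) = (A^N/N!) / sum(A^k/k!, k=0..N) with N=4, A=2.02 = 0.0973

0.0973


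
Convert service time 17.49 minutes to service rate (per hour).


mu = 60 / avg_service_time = 60 / 17.49 = 3.43 per hour

3.43 per hour


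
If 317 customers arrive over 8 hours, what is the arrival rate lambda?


lambda = total arrivals / time = 317 / 8 = 39.63 per hour

39.63 per hour


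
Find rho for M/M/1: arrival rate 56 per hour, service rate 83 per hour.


rho = lambda/mu = 56/83 = 0.6747

0.6747


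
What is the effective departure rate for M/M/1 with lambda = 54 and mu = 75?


For a stable queue (lambda < mu), throughput = lambda = 54 per hour

54 per hour


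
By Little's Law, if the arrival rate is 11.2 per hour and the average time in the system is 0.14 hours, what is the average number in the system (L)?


L = lambda * W = 11.2 * 0.14 = 1.57

1.57


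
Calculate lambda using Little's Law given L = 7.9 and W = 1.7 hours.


lambda = L / W = 7.9 / 1.7 = 4.65 per hour

4.65 per hour


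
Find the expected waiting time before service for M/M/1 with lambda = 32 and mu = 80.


rho = 32/80; Wq = rho/(mu - lambda) = 0.0083 hours

0.0083 hours


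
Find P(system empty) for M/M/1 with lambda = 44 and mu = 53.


P0 = 1 - rho = 1 - 44/53 = 0.1698

0.1698


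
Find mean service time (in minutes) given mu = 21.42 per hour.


Mean service time = 60/mu = 60/21.42 = 2.8 minutes

2.8 minutes


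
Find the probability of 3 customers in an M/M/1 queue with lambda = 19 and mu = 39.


rho = 19/39; P(n) = (1-rho)*rho^n = (1-19/39)*(19/39)^3 = 0.0593

0.0593


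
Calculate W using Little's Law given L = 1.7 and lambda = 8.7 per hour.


W = L / lambda = 1.7 / 8.7 = 0.1954 hours

0.1954 hours


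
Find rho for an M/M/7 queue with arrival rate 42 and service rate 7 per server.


rho = lambda/(c*mu) = 42/(7*7) = 0.8571

0.8571


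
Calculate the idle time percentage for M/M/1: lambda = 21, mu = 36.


Idle fraction = (1 - rho) * 100 = (1 - 21/36) * 100 = 41.7%

41.7%


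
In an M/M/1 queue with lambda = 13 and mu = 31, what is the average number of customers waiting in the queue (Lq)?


rho = 13/31; Lq = rho^2/(1-rho) = 0.3

0.3


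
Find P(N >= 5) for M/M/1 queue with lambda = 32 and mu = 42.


P(N >= 5) = rho^5 = (32/42)^5 = 0.2567

0.2567


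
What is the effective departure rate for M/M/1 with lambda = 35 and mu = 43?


For a stable queue (lambda < mu), throughput = lambda = 35 per hour

35 per hour


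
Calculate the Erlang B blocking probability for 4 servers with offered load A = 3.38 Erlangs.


B(N,A) = (A^N/N!) / sum(A^k/k!, k=0..N) with N=4, A=3.38 = 0.2476

0.2476


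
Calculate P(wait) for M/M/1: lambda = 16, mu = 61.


P(wait) = rho = lambda/mu = 16/61 = 0.2623

0.2623


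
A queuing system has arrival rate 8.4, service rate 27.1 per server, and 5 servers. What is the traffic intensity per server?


rho = lambda / (c * mu) = 8.4 / (5 * 27.1) = 0.062

0.062


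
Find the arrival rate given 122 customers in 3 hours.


lambda = total arrivals / time = 122 / 3 = 40.67 per hour

40.67 per hour


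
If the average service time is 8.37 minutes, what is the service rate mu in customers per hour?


mu = 60 / avg_service_time = 60 / 8.37 = 7.17 per hour

7.17 per hour


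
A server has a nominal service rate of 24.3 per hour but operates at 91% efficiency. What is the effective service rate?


Effective rate = mu * efficiency = 24.3 * 0.91 = 22.11 per hour

22.11 per hour


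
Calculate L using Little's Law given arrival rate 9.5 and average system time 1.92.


L = lambda * W = 9.5 * 1.92 = 18.24

18.24


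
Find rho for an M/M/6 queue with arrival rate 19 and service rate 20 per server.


rho = lambda/(c*mu) = 19/(6*20) = 0.1583

0.1583


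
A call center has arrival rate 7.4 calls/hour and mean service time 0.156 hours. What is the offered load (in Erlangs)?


Offered load a = lambda * E[S] = 7.4 * 0.156 = 1.15 Erlangs

1.15 Erlangs


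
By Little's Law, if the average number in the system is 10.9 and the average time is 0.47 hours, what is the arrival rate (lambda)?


lambda = L / W = 10.9 / 0.47 = 23.19 per hour

23.19 per hour


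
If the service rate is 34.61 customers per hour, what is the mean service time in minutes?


Mean service time = 60/mu = 60/34.61 = 1.73 minutes

1.73 minutes


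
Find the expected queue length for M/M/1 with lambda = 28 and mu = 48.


rho = 28/48; Lq = rho^2/(1-rho) = 0.82

0.82


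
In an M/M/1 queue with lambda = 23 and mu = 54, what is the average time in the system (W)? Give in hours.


W = 1/(mu - lambda) = 1/(54 - 23) = 0.0323 hours

0.0323 hours


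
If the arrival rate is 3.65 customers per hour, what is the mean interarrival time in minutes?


Mean interarrival time = 60/lambda = 60/3.65 = 16.44 minutes

16.44 minutes


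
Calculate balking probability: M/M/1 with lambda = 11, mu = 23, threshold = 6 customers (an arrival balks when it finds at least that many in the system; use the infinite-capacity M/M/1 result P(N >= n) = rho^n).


P(N >= 6) = rho^6 = (11/23)^6 = 0.012

0.012


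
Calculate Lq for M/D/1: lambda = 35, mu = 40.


M/D/1: Lq = rho^2 / (2*(1-rho)) where rho = 35/40; Lq = 3.06

3.06


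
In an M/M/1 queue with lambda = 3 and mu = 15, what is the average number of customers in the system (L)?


rho = 3/15; L = rho/(1-rho) = 0.25

0.25


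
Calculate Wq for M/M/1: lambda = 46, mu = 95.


rho = 46/95; Wq = rho/(mu - lambda) = 0.0099 hours

0.0099 hours


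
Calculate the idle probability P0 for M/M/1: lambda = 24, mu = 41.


P0 = 1 - rho = 1 - 24/41 = 0.4146

0.4146


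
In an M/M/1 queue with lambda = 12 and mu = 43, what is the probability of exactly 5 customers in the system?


rho = 12/43; P(n) = (1-rho)*rho^n = (1-12/43)*(12/43)^5 = 0.0012

0.0012


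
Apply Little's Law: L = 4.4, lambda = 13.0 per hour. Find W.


W = L / lambda = 4.4 / 13.0 = 0.3385 hours

0.3385 hours


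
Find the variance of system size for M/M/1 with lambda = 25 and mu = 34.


rho = 25/34; Var(N) = rho/(1-rho)^2 = 10.49

10.49


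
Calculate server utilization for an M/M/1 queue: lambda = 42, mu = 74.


rho = lambda/mu = 42/74 = 0.5676

0.5676


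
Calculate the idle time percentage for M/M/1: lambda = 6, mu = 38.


Idle fraction = (1 - rho) * 100 = (1 - 6/38) * 100 = 84.2%

84.2%


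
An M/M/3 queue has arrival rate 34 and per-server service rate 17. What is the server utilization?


rho = lambda/(c*mu) = 34/(3*17) = 0.6667

0.6667


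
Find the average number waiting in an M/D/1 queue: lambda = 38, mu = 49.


M/D/1: Lq = rho^2 / (2*(1-rho)) where rho = 38/49; Lq = 1.34

1.34


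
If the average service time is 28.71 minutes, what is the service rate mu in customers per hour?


mu = 60 / avg_service_time = 60 / 28.71 = 2.09 per hour

2.09 per hour


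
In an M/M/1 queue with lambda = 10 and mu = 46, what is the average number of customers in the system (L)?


rho = 10/46; L = rho/(1-rho) = 0.28

0.28


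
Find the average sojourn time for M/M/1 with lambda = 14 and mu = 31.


W = 1/(mu - lambda) = 1/(31 - 14) = 0.0588 hours

0.0588 hours


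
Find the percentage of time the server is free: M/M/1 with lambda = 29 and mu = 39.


Idle fraction = (1 - rho) * 100 = (1 - 29/39) * 100 = 25.6%

25.6%


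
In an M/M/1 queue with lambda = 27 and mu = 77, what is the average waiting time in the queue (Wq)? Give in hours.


rho = 27/77; Wq = rho/(mu - lambda) = 0.007 hours

0.007 hours


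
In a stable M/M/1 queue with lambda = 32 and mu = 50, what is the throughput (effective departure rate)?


For a stable queue (lambda < mu), throughput = lambda = 32 per hour

32 per hour


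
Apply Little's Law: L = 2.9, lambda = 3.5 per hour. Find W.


W = L / lambda = 2.9 / 3.5 = 0.8286 hours

0.8286 hours


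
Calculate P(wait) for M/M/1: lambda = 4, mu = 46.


P(wait) = rho = lambda/mu = 4/46 = 0.087

0.087


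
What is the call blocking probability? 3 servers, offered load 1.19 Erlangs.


B(N,A) = (A^N/N!) / sum(A^k/k!, k=0..N) with N=3, A=1.19 = 0.0884

0.0884


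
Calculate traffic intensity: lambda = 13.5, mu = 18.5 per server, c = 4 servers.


rho = lambda / (c * mu) = 13.5 / (4 * 18.5) = 0.1824

0.1824


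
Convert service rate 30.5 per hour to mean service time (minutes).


Mean service time = 60/mu = 60/30.5 = 1.97 minutes

1.97 minutes


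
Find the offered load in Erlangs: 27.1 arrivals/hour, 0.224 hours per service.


Offered load a = lambda * E[S] = 27.1 * 0.224 = 6.07 Erlangs

6.07 Erlangs


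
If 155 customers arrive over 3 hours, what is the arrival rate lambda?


lambda = total arrivals / time = 155 / 3 = 51.67 per hour

51.67 per hour


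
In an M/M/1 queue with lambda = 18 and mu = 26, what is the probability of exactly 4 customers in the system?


rho = 18/26; P(n) = (1-rho)*rho^n = (1-18/26)*(18/26)^4 = 0.0707

0.0707


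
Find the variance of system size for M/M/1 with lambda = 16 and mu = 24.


rho = 16/24; Var(N) = rho/(1-rho)^2 = 6.0

6.0


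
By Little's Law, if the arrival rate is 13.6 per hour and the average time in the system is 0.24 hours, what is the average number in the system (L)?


L = lambda * W = 13.6 * 0.24 = 3.26

3.26


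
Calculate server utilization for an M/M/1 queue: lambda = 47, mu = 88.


rho = lambda/mu = 47/88 = 0.5341

0.5341


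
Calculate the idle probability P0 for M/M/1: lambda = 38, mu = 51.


P0 = 1 - rho = 1 - 38/51 = 0.2549

0.2549


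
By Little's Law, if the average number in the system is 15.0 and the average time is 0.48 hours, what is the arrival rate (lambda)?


lambda = L / W = 15.0 / 0.48 = 31.25 per hour

31.25 per hour


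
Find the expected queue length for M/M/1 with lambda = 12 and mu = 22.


rho = 12/22; Lq = rho^2/(1-rho) = 0.65

0.65


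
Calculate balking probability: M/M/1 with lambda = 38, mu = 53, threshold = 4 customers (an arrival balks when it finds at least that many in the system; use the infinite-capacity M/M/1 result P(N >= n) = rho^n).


P(N >= 4) = rho^4 = (38/53)^4 = 0.2643

0.2643


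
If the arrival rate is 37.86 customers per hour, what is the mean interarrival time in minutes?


Mean interarrival time = 60/lambda = 60/37.86 = 1.58 minutes

1.58 minutes


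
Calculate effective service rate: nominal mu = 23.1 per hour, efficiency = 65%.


Effective rate = mu * efficiency = 23.1 * 0.65 = 15.02 per hour

15.02 per hour


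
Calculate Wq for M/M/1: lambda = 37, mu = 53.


rho = 37/53; Wq = rho/(mu - lambda) = 0.0436 hours

0.0436 hours


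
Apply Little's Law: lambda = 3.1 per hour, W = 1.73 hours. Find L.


L = lambda * W = 3.1 * 1.73 = 5.36

5.36


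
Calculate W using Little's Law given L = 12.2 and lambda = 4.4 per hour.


W = L / lambda = 12.2 / 4.4 = 2.7727 hours

2.7727 hours


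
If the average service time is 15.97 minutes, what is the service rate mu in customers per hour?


mu = 60 / avg_service_time = 60 / 15.97 = 3.76 per hour

3.76 per hour


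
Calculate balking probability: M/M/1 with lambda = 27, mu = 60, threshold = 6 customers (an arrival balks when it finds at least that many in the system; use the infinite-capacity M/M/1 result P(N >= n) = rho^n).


P(N >= 6) = rho^6 = (27/60)^6 = 0.0083

0.0083


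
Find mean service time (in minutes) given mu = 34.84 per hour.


Mean service time = 60/mu = 60/34.84 = 1.72 minutes

1.72 minutes


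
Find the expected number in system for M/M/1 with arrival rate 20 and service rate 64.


rho = 20/64; L = rho/(1-rho) = 0.45

0.45
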